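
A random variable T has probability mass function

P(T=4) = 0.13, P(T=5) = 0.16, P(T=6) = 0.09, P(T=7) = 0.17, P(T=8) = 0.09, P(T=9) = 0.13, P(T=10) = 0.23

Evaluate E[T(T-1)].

49.7

E[T(T-1)] = Σ t(t-1)·P(T=t)
 = 12·0.13 + 20·0.16 + 30·0.09 + 42·0.17 + 56·0.09 + 72·0.13 + 90·0.23
 = 1.56 + 3.2 + 2.7 + 7.14 + 5.04 + 9.36 + 20.7
 = 49.7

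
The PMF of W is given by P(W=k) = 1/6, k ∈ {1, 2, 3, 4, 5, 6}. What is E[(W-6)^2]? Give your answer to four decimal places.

E[(W-6)^2] = Σ (w-6)^2·P(W=w)
 = 25·1/6 + 16·1/6 + 9·1/6 + 4·1/6 + 1·1/6 + 0·1/6
 = 25/6 + 8/3 + 3/2 + 2/3 + 1/6 + 0
 = 55/6

9.1667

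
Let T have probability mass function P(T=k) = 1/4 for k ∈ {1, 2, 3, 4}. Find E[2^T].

7.5

E[2^T] = Σ 2^t·P(T=t)
 = 2·1/4 + 4·1/4 + 8·1/4 + 16·1/4
 = 1/2 + 1 + 2 + 4
 = 15/2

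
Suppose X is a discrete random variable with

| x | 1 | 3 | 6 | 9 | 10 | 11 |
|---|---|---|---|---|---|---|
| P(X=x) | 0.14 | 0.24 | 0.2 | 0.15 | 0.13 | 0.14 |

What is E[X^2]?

51.59

E[X^2] = Σ x^2·P(X=x)
 = 1·0.14 + 9·0.24 + 36·0.2 + 81·0.15 + 100·0.13 + 121·0.14
 = 0.14 + 2.16 + 7.2 + 12.15 + 13 + 16.94
 = 51.59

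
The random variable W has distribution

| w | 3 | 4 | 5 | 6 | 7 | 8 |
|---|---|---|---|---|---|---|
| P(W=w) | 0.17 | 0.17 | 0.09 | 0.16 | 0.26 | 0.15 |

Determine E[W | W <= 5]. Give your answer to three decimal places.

P(W <= 5) = 0.17 + 0.17 + 0.09 = 0.43.
E[W | W <= 5] = [3·0.17 + 4·0.17 + 5·0.09] / 0.43
 = 1.64 / 0.43
 = 164/43

3.814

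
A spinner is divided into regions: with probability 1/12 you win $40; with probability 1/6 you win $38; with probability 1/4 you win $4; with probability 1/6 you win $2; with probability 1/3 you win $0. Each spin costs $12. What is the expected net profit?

-1

E[payout] = 40·1/12 + 38·1/6 + 4·1/4 + 2·1/6 + 0·1/3
 = 10/3 + 19/3 + 1 + 1/3 + 0
 = 11
Net = 11 - 12 = -1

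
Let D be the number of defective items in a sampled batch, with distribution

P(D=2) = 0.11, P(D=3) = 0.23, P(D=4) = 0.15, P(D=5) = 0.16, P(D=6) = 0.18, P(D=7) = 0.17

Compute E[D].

E[D] = Σ d·P(D=d)
 = 2·0.11 + 3·0.23 + 4·0.15 + 5·0.16 + 6·0.18 + 7·0.17
 = 0.22 + 0.69 + 0.6 + 0.8 + 1.08 + 1.19
 = 4.58

4.58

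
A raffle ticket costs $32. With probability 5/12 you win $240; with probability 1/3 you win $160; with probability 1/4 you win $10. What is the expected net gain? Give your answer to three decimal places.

E[payout] = 240·5/12 + 160·1/3 + 10·1/4
 = 100 + 160/3 + 5/2
 = 935/6
Net = 935/6 - 32 = 743/6

123.833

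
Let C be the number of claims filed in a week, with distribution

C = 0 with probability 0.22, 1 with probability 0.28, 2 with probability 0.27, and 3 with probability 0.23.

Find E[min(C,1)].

0.78

E[min(C,1)] = Σ min(c,1)·P(C=c)
 = 0·0.22 + 1·0.28 + 1·0.27 + 1·0.23
 = 0 + 0.28 + 0.27 + 0.23
 = 0.78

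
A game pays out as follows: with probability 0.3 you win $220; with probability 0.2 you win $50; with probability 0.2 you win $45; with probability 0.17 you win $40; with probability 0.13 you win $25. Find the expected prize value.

95.05

E[payout] = 220·0.3 + 50·0.2 + 45·0.2 + 40·0.17 + 25·0.13
 = 66 + 10 + 9 + 6.8 + 3.25
 = 95.05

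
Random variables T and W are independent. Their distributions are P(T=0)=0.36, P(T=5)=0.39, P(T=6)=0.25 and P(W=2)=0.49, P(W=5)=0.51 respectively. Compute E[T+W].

E[T+W] = Σ_t Σ_w (t+w) · P(T=t)P(W=w)
 = 2·0.1764 + 5·0.1836 + 7·0.1911 + 10·0.1989 + 8·0.1225 + 11·0.1275
 = 0.3528 + 0.918 + 1.3377 + 1.989 + 0.98 + 1.4025
 = 6.98

6.98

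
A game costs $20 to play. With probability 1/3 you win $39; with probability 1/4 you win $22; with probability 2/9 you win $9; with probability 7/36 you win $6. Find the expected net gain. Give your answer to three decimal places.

E[payout] = 39·1/3 + 22·1/4 + 9·2/9 + 6·7/36
 = 13 + 11/2 + 2 + 7/6
 = 65/3
Net = 65/3 - 20 = 5/3

1.667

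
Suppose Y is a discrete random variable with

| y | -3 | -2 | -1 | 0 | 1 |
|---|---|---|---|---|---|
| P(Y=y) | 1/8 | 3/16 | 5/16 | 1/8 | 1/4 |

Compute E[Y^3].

E[Y^3] = Σ y^3·P(Y=y)
 = (-27)·1/8 + (-8)·3/16 + (-1)·5/16 + 0·1/8 + 1·1/4
 = (-27/8) + (-3/2) + (-5/16) + 0 + 1/4
 = -79/16

-4.9375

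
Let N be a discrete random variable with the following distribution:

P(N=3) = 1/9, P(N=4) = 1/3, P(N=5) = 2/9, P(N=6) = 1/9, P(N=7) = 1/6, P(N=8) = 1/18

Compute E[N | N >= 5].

P(N >= 5) = 2/9 + 1/9 + 1/6 + 1/18 = 5/9.
E[N | N >= 5] = [5·2/9 + 6·1/9 + 7·1/6 + 8·1/18] / (5/9)
 = 61/18 / (5/9)
 = 61/10

6.1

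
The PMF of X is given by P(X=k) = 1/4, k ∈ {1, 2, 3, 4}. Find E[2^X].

7.5

E[2^X] = Σ 2^x·P(X=x)
 = 2·1/4 + 4·1/4 + 8·1/4 + 16·1/4
 = 1/2 + 1 + 2 + 4
 = 15/2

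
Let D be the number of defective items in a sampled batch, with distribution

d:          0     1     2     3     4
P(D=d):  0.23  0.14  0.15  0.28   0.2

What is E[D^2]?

E[D^2] = Σ d^2·P(D=d)
 = 0·0.23 + 1·0.14 + 4·0.15 + 9·0.28 + 16·0.2
 = 0 + 0.14 + 0.6 + 2.52 + 3.2
 = 6.46

6.46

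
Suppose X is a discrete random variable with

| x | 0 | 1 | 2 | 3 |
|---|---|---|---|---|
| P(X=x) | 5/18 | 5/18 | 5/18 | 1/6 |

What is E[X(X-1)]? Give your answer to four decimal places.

1.5556

E[X(X-1)] = Σ x(x-1)·P(X=x)
 = 0·5/18 + 0·5/18 + 2·5/18 + 6·1/6
 = 0 + 0 + 5/9 + 1
 = 14/9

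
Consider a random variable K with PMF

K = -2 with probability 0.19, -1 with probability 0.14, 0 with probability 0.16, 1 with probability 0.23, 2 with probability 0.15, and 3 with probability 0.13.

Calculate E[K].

0.4

E[K] = Σ k·P(K=k)
 = (-2)·0.19 + (-1)·0.14 + 0·0.16 + 1·0.23 + 2·0.15 + 3·0.13
 = (-0.38) + (-0.14) + 0 + 0.23 + 0.3 + 0.39
 = 0.4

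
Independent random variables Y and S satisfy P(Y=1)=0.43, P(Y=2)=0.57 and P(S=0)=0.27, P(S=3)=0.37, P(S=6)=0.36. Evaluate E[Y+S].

E[Y+S] = Σ_y Σ_s (y+s) · P(Y=y)P(S=s)
 = 1·0.1161 + 4·0.1591 + 7·0.1548 + 2·0.1539 + 5·0.2109 + 8·0.2052
 = 0.1161 + 0.6364 + 1.0836 + 0.3078 + 1.0545 + 1.6416
 = 4.84

4.84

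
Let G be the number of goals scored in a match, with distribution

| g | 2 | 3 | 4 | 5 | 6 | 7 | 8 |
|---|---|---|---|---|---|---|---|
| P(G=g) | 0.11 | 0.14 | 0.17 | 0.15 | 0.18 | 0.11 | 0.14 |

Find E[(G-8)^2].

12.36

E[(G-8)^2] = Σ (g-8)^2·P(G=g)
 = 36·0.11 + 25·0.14 + 16·0.17 + 9·0.15 + 4·0.18 + 1·0.11 + 0·0.14
 = 3.96 + 3.5 + 2.72 + 1.35 + 0.72 + 0.11 + 0
 = 12.36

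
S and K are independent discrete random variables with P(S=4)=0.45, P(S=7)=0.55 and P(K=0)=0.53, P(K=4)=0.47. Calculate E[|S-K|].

E[|S-K|] = Σ_s Σ_k |s-k| · P(S=s)P(K=k)
 = 4·0.2385 + 0·0.2115 + 7·0.2915 + 3·0.2585
 = 0.954 + 0 + 2.0405 + 0.7755
 = 3.77

3.77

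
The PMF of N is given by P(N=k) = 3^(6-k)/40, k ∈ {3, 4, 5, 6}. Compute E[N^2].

12.45

E[N^2] = Σ n^2·P(N=n)
 = 9·27/40 + 16·9/40 + 25·3/40 + 36·1/40
 = 243/40 + 18/5 + 15/8 + 9/10
 = 249/20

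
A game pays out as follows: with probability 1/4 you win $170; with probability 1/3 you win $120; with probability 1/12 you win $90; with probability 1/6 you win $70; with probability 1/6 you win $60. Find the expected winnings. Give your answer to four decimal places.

E[payout] = 170·1/4 + 120·1/3 + 90·1/12 + 70·1/6 + 60·1/6
 = 85/2 + 40 + 15/2 + 35/3 + 10
 = 335/3

111.6667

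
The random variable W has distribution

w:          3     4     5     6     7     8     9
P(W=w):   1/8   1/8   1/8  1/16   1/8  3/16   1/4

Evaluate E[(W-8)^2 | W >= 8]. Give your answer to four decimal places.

P(W >= 8) = 3/16 + 1/4 = 7/16.
E[(W-8)^2 | W >= 8] = [0·3/16 + 1·1/4] / (7/16)
 = 1/4 / (7/16)
 = 4/7

0.5714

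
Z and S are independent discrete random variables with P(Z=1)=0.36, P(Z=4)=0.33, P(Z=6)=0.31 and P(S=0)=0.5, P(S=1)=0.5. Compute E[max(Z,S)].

3.54

E[max(Z,S)] = Σ_z Σ_s max(z,s) · P(Z=z)P(S=s)
 = 1·0.18 + 1·0.18 + 4·0.165 + 4·0.165 + 6·0.155 + 6·0.155
 = 0.18 + 0.18 + 0.66 + 0.66 + 0.93 + 0.93
 = 3.54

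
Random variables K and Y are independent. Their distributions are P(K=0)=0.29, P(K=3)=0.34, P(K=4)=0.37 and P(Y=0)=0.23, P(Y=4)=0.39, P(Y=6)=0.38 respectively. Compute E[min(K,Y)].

1.925

E[min(K,Y)] = Σ_k Σ_y min(k,y) · P(K=k)P(Y=y)
 = 0·0.0667 + 0·0.1131 + 0·0.1102 + 0·0.0782 + 3·0.1326 + 3·0.1292 + 0·0.0851 + 4·0.1443 + 4·0.1406
 = 0 + 0 + 0 + 0 + 0.3978 + 0.3876 + 0 + 0.5772 + 0.5624
 = 1.925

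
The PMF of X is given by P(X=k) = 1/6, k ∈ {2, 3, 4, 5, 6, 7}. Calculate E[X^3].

130.5

E[X^3] = Σ x^3·P(X=x)
 = 8·1/6 + 27·1/6 + 64·1/6 + 125·1/6 + 216·1/6 + 343·1/6
 = 4/3 + 9/2 + 32/3 + 125/6 + 36 + 343/6
 = 261/2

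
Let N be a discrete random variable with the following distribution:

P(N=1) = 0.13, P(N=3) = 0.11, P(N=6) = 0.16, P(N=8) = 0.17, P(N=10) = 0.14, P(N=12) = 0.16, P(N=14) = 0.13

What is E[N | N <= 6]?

P(N <= 6) = 0.13 + 0.11 + 0.16 = 0.4.
E[N | N <= 6] = [1·0.13 + 3·0.11 + 6·0.16] / 0.4
 = 1.42 / 0.4
 = 71/20

3.55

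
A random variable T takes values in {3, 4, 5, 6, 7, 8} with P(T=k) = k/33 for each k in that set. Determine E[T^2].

E[T^2] = Σ t^2·P(T=t)
 = 9·1/11 + 16·4/33 + 25·5/33 + 36·2/11 + 49·7/33 + 64·8/33
 = 9/11 + 64/33 + 125/33 + 72/11 + 343/33 + 512/33
 = 39

39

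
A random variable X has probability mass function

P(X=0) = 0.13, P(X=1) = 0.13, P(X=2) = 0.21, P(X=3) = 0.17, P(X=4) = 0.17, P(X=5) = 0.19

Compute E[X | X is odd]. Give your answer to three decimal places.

3.245

P(X is odd) = 0.13 + 0.17 + 0.19 = 0.49.
E[X | X is odd] = [1·0.13 + 3·0.17 + 5·0.19] / 0.49
 = 1.59 / 0.49
 = 159/49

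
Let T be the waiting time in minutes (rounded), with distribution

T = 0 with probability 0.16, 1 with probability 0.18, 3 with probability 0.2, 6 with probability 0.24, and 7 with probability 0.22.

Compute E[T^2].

E[T^2] = Σ t^2·P(T=t)
 = 0·0.16 + 1·0.18 + 9·0.2 + 36·0.24 + 49·0.22
 = 0 + 0.18 + 1.8 + 8.64 + 10.78
 = 21.4

21.4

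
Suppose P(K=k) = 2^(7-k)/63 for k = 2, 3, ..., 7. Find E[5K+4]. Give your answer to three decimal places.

E[5K+4] = Σ (5k+4)·P(K=k)
 = 14·32/63 + 19·16/63 + 24·8/63 + 29·4/63 + 34·2/63 + 39·1/63
 = 64/9 + 304/63 + 64/21 + 116/63 + 68/63 + 13/21
 = 389/21

18.524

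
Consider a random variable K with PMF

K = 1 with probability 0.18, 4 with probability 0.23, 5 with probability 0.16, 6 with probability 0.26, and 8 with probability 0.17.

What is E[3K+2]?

E[3K+2] = Σ (3k+2)·P(K=k)
 = 5·0.18 + 14·0.23 + 17·0.16 + 20·0.26 + 26·0.17
 = 0.9 + 3.22 + 2.72 + 5.2 + 4.42
 = 16.46

16.46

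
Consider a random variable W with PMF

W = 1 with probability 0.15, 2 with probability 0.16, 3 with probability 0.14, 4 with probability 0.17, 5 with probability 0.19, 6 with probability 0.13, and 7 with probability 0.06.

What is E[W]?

E[W] = Σ w·P(W=w)
 = 1·0.15 + 2·0.16 + 3·0.14 + 4·0.17 + 5·0.19 + 6·0.13 + 7·0.06
 = 0.15 + 0.32 + 0.42 + 0.68 + 0.95 + 0.78 + 0.42
 = 3.72

3.72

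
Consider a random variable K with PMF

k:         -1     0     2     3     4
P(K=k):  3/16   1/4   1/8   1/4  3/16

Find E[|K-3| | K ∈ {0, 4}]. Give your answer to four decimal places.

2.1429

P(K ∈ {0, 4}) = 1/4 + 3/16 = 7/16.
E[|K-3| | K ∈ {0, 4}] = [3·1/4 + 1·3/16] / (7/16)
 = 15/16 / (7/16)
 = 15/7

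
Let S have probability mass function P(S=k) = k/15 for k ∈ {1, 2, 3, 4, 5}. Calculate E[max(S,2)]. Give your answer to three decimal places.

3.733

E[max(S,2)] = Σ max(s,2)·P(S=s)
 = 2·1/15 + 2·2/15 + 3·1/5 + 4·4/15 + 5·1/3
 = 2/15 + 4/15 + 3/5 + 16/15 + 5/3
 = 56/15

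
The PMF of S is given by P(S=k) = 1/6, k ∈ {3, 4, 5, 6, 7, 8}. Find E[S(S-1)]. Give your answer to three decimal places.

27.667

E[S(S-1)] = Σ s(s-1)·P(S=s)
 = 6·1/6 + 12·1/6 + 20·1/6 + 30·1/6 + 42·1/6 + 56·1/6
 = 1 + 2 + 10/3 + 5 + 7 + 28/3
 = 83/3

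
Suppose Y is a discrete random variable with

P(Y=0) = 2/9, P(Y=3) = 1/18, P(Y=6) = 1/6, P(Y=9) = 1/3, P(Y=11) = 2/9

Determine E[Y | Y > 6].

P(Y > 6) = 1/3 + 2/9 = 5/9.
E[Y | Y > 6] = [9·1/3 + 11·2/9] / (5/9)
 = 49/9 / (5/9)
 = 49/5

9.8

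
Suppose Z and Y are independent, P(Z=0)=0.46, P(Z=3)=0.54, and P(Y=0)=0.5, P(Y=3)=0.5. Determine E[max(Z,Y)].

E[max(Z,Y)] = Σ_z Σ_y max(z,y) · P(Z=z)P(Y=y)
 = 0·0.23 + 3·0.23 + 3·0.27 + 3·0.27
 = 0 + 0.69 + 0.81 + 0.81
 = 2.31

2.31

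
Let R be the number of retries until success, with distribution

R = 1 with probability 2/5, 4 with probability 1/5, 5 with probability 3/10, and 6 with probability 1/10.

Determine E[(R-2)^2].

5.5

E[(R-2)^2] = Σ (r-2)^2·P(R=r)
 = 1·2/5 + 4·1/5 + 9·3/10 + 16·1/10
 = 2/5 + 4/5 + 27/10 + 8/5
 = 11/2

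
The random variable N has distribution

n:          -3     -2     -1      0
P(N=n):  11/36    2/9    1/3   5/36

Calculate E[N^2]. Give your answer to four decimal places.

3.9722

E[N^2] = Σ n^2·P(N=n)
 = 9·11/36 + 4·2/9 + 1·1/3 + 0·5/36
 = 11/4 + 8/9 + 1/3 + 0
 = 143/36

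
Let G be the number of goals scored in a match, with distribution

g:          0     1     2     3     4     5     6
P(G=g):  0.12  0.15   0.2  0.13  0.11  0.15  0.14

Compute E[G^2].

E[G^2] = Σ g^2·P(G=g)
 = 0·0.12 + 1·0.15 + 4·0.2 + 9·0.13 + 16·0.11 + 25·0.15 + 36·0.14
 = 0 + 0.15 + 0.8 + 1.17 + 1.76 + 3.75 + 5.04
 = 12.67

12.67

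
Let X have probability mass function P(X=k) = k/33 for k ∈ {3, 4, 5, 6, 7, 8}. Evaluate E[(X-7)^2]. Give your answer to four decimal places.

3.5758

E[(X-7)^2] = Σ (x-7)^2·P(X=x)
 = 16·1/11 + 9·4/33 + 4·5/33 + 1·2/11 + 0·7/33 + 1·8/33
 = 16/11 + 12/11 + 20/33 + 2/11 + 0 + 8/33
 = 118/33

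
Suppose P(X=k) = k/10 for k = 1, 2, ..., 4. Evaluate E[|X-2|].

E[|X-2|] = Σ |x-2|·P(X=x)
 = 1·1/10 + 0·1/5 + 1·3/10 + 2·2/5
 = 1/10 + 0 + 3/10 + 4/5
 = 6/5

1.2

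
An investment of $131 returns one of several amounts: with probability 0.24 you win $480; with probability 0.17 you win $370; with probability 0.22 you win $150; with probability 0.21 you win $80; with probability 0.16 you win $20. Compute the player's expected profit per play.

E[payout] = 480·0.24 + 370·0.17 + 150·0.22 + 80·0.21 + 20·0.16
 = 115.2 + 62.9 + 33 + 16.8 + 3.2
 = 231.1
Net = 231.1 - 131 = 100.1

100.1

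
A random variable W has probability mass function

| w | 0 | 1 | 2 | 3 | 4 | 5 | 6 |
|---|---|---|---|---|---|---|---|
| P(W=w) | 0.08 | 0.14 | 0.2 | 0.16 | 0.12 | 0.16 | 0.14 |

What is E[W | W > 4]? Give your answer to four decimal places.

5.4667

P(W > 4) = 0.16 + 0.14 = 0.3.
E[W | W > 4] = [5·0.16 + 6·0.14] / 0.3
 = 1.64 / 0.3
 = 82/15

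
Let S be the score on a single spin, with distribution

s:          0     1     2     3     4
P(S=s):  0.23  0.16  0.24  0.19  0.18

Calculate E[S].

E[S] = Σ s·P(S=s)
 = 0·0.23 + 1·0.16 + 2·0.24 + 3·0.19 + 4·0.18
 = 0 + 0.16 + 0.48 + 0.57 + 0.72
 = 1.93

1.93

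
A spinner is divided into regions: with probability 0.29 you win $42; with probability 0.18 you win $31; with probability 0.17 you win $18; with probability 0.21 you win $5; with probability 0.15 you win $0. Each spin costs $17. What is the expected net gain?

4.87

E[payout] = 42·0.29 + 31·0.18 + 18·0.17 + 5·0.21 + 0·0.15
 = 12.18 + 5.58 + 3.06 + 1.05 + 0
 = 21.87
Net = 21.87 - 17 = 4.87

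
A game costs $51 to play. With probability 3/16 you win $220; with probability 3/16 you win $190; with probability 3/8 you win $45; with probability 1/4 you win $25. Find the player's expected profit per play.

49

E[payout] = 220·3/16 + 190·3/16 + 45·3/8 + 25·1/4
 = 165/4 + 285/8 + 135/8 + 25/4
 = 100
Net = 100 - 51 = 49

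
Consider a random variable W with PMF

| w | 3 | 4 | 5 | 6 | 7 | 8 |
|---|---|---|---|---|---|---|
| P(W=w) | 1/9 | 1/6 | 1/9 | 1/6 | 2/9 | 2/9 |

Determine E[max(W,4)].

6

E[max(W,4)] = Σ max(w,4)·P(W=w)
 = 4·1/9 + 4·1/6 + 5·1/9 + 6·1/6 + 7·2/9 + 8·2/9
 = 4/9 + 2/3 + 5/9 + 1 + 14/9 + 16/9
 = 6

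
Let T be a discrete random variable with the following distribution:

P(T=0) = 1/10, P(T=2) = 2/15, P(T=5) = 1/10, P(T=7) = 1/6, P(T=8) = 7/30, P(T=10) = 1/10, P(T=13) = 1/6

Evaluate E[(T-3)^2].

31.5

E[(T-3)^2] = Σ (t-3)^2·P(T=t)
 = 9·1/10 + 1·2/15 + 4·1/10 + 16·1/6 + 25·7/30 + 49·1/10 + 100·1/6
 = 9/10 + 2/15 + 2/5 + 8/3 + 35/6 + 49/10 + 50/3
 = 63/2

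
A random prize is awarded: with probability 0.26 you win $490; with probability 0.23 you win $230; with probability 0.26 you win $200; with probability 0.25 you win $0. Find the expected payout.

E[payout] = 490·0.26 + 230·0.23 + 200·0.26 + 0·0.25
 = 127.4 + 52.9 + 52 + 0
 = 232.3

232.3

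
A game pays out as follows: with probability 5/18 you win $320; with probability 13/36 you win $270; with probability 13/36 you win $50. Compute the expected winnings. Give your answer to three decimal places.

E[payout] = 320·5/18 + 270·13/36 + 50·13/36
 = 800/9 + 195/2 + 325/18
 = 1840/9

204.444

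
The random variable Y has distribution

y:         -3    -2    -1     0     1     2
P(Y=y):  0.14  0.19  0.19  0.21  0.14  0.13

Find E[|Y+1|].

1.35

E[|Y+1|] = Σ |y+1|·P(Y=y)
 = 2·0.14 + 1·0.19 + 0·0.19 + 1·0.21 + 2·0.14 + 3·0.13
 = 0.28 + 0.19 + 0 + 0.21 + 0.28 + 0.39
 = 1.35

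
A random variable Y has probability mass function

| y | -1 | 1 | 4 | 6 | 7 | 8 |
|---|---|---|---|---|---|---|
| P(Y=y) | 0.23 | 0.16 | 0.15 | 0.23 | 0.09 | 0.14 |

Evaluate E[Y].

E[Y] = Σ y·P(Y=y)
 = (-1)·0.23 + 1·0.16 + 4·0.15 + 6·0.23 + 7·0.09 + 8·0.14
 = (-0.23) + 0.16 + 0.6 + 1.38 + 0.63 + 1.12
 = 3.66

3.66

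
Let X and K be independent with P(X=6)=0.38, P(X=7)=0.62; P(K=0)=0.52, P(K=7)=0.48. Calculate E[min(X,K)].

E[min(X,K)] = Σ_x Σ_k min(x,k) · P(X=x)P(K=k)
 = 0·0.1976 + 6·0.1824 + 0·0.3224 + 7·0.2976
 = 0 + 1.0944 + 0 + 2.0832
 = 3.1776

3.1776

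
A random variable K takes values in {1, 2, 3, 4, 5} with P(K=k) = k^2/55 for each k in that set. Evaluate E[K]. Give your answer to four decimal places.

E[K] = Σ k·P(K=k)
 = 1·1/55 + 2·4/55 + 3·9/55 + 4·16/55 + 5·5/11
 = 1/55 + 8/55 + 27/55 + 64/55 + 25/11
 = 45/11

4.0909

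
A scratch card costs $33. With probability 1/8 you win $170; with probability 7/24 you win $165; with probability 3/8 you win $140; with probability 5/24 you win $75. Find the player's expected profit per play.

E[payout] = 170·1/8 + 165·7/24 + 140·3/8 + 75·5/24
 = 85/4 + 385/8 + 105/2 + 125/8
 = 275/2
Net = 275/2 - 33 = 209/2

104.5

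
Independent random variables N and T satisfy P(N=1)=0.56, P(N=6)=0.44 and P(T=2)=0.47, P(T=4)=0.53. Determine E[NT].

9.792

E[NT] = Σ_n Σ_t nt · P(N=n)P(T=t)
 = 2·0.2632 + 4·0.2968 + 12·0.2068 + 24·0.2332
 = 0.5264 + 1.1872 + 2.4816 + 5.5968
 = 9.792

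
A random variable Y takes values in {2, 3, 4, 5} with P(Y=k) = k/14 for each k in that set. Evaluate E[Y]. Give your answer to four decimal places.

E[Y] = Σ y·P(Y=y)
 = 2·1/7 + 3·3/14 + 4·2/7 + 5·5/14
 = 2/7 + 9/14 + 8/7 + 25/14
 = 27/7

3.8571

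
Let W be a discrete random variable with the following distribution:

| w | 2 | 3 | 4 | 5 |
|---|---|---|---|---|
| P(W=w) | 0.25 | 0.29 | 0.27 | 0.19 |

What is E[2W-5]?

1.8

E[2W-5] = Σ (2w-5)·P(W=w)
 = (-1)·0.25 + 1·0.29 + 3·0.27 + 5·0.19
 = (-0.25) + 0.29 + 0.81 + 0.95
 = 1.8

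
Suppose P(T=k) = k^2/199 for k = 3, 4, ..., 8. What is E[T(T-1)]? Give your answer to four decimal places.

E[T(T-1)] = Σ t(t-1)·P(T=t)
 = 6·9/199 + 12·16/199 + 20·25/199 + 30·36/199 + 42·49/199 + 56·64/199
 = 54/199 + 192/199 + 500/199 + 1080/199 + 2058/199 + 3584/199
 = 7468/199

37.5276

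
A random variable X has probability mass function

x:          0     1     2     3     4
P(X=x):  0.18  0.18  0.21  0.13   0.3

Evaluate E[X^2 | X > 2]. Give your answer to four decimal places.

P(X > 2) = 0.13 + 0.3 = 0.43.
E[X^2 | X > 2] = [9·0.13 + 16·0.3] / 0.43
 = 5.97 / 0.43
 = 597/43

13.8837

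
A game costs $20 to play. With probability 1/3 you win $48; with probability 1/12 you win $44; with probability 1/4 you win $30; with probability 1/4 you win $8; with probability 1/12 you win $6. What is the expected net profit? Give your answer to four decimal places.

E[payout] = 48·1/3 + 44·1/12 + 30·1/4 + 8·1/4 + 6·1/12
 = 16 + 11/3 + 15/2 + 2 + 1/2
 = 89/3
Net = 89/3 - 20 = 29/3

9.6667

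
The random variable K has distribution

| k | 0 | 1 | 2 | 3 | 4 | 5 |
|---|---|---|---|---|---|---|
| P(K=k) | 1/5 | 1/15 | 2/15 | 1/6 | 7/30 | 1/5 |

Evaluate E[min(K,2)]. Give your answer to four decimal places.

E[min(K,2)] = Σ min(k,2)·P(K=k)
 = 0·1/5 + 1·1/15 + 2·2/15 + 2·1/6 + 2·7/30 + 2·1/5
 = 0 + 1/15 + 4/15 + 1/3 + 7/15 + 2/5
 = 23/15

1.5333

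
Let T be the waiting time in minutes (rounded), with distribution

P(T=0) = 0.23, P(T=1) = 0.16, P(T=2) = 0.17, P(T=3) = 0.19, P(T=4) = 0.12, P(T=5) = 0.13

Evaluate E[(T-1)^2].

E[(T-1)^2] = Σ (t-1)^2·P(T=t)
 = 1·0.23 + 0·0.16 + 1·0.17 + 4·0.19 + 9·0.12 + 16·0.13
 = 0.23 + 0 + 0.17 + 0.76 + 1.08 + 2.08
 = 4.32

4.32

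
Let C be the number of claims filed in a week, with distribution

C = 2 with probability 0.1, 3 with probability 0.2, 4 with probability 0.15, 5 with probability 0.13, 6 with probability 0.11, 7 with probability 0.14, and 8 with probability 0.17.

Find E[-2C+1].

-9.1

E[-2C+1] = Σ (-2c+1)·P(C=c)
 = (-3)·0.1 + (-5)·0.2 + (-7)·0.15 + (-9)·0.13 + (-11)·0.11 + (-13)·0.14 + (-15)·0.17
 = (-0.3) + (-1) + (-1.05) + (-1.17) + (-1.21) + (-1.82) + (-2.55)
 = -9.1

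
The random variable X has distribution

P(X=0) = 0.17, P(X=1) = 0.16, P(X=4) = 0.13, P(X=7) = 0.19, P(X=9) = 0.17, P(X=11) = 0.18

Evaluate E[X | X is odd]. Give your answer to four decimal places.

7.1429

P(X is odd) = 0.16 + 0.19 + 0.17 + 0.18 = 0.7.
E[X | X is odd] = [1·0.16 + 7·0.19 + 9·0.17 + 11·0.18] / 0.7
 = 5 / 0.7
 = 50/7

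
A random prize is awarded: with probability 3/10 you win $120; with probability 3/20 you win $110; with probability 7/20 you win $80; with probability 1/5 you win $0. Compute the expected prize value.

E[payout] = 120·3/10 + 110·3/20 + 80·7/20 + 0·1/5
 = 36 + 33/2 + 28 + 0
 = 161/2

80.5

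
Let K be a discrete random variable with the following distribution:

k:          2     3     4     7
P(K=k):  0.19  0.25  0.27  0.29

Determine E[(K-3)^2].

5.1

E[(K-3)^2] = Σ (k-3)^2·P(K=k)
 = 1·0.19 + 0·0.25 + 1·0.27 + 16·0.29
 = 0.19 + 0 + 0.27 + 4.64
 = 5.1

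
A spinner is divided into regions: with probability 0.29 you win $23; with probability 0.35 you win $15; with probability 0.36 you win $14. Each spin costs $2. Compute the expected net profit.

14.96

E[payout] = 23·0.29 + 15·0.35 + 14·0.36
 = 6.67 + 5.25 + 5.04
 = 16.96
Net = 16.96 - 2 = 14.96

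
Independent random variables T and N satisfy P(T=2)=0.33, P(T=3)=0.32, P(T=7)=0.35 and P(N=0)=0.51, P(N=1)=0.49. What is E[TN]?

E[TN] = Σ_t Σ_n tn · P(T=t)P(N=n)
 = 0·0.1683 + 2·0.1617 + 0·0.1632 + 3·0.1568 + 0·0.1785 + 7·0.1715
 = 0 + 0.3234 + 0 + 0.4704 + 0 + 1.2005
 = 1.9943

1.9943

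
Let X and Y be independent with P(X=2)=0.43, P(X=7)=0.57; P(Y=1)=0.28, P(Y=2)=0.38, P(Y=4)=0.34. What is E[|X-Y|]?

3.0348

E[|X-Y|] = Σ_x Σ_y |x-y| · P(X=x)P(Y=y)
 = 1·0.1204 + 0·0.1634 + 2·0.1462 + 6·0.1596 + 5·0.2166 + 3·0.1938
 = 0.1204 + 0 + 0.2924 + 0.9576 + 1.083 + 0.5814
 = 3.0348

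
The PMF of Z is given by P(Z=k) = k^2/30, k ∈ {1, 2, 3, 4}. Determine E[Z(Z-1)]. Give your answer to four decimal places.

E[Z(Z-1)] = Σ z(z-1)·P(Z=z)
 = 0·1/30 + 2·2/15 + 6·3/10 + 12·8/15
 = 0 + 4/15 + 9/5 + 32/5
 = 127/15

8.4667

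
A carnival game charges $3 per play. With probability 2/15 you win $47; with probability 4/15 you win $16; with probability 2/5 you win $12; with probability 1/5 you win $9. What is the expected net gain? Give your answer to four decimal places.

E[payout] = 47·2/15 + 16·4/15 + 12·2/5 + 9·1/5
 = 94/15 + 64/15 + 24/5 + 9/5
 = 257/15
Net = 257/15 - 3 = 212/15

14.1333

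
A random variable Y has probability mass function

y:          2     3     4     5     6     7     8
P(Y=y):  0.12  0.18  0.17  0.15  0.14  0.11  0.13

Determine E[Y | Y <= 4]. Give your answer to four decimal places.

3.1064

P(Y <= 4) = 0.12 + 0.18 + 0.17 = 0.47.
E[Y | Y <= 4] = [2·0.12 + 3·0.18 + 4·0.17] / 0.47
 = 1.46 / 0.47
 = 146/47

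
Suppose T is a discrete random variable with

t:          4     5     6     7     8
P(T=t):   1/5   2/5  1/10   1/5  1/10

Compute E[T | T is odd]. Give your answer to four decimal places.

5.6667

P(T is odd) = 2/5 + 1/5 = 3/5.
E[T | T is odd] = [5·2/5 + 7·1/5] / (3/5)
 = 17/5 / (3/5)
 = 17/3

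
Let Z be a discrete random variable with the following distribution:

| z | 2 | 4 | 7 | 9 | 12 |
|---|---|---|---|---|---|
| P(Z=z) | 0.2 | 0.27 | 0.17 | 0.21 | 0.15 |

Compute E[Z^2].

E[Z^2] = Σ z^2·P(Z=z)
 = 4·0.2 + 16·0.27 + 49·0.17 + 81·0.21 + 144·0.15
 = 0.8 + 4.32 + 8.33 + 17.01 + 21.6
 = 52.06

52.06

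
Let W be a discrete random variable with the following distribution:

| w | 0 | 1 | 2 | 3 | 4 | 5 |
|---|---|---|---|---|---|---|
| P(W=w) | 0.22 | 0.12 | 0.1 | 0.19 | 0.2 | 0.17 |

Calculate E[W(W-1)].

E[W(W-1)] = Σ w(w-1)·P(W=w)
 = 0·0.22 + 0·0.12 + 2·0.1 + 6·0.19 + 12·0.2 + 20·0.17
 = 0 + 0 + 0.2 + 1.14 + 2.4 + 3.4
 = 7.14

7.14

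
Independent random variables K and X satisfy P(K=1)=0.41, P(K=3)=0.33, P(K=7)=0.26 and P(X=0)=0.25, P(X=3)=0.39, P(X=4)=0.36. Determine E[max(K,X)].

4.1014

E[max(K,X)] = Σ_k Σ_x max(k,x) · P(K=k)P(X=x)
 = 1·0.1025 + 3·0.1599 + 4·0.1476 + 3·0.0825 + 3·0.1287 + 4·0.1188 + 7·0.065 + 7·0.1014 + 7·0.0936
 = 0.1025 + 0.4797 + 0.5904 + 0.2475 + 0.3861 + 0.4752 + 0.455 + 0.7098 + 0.6552
 = 4.1014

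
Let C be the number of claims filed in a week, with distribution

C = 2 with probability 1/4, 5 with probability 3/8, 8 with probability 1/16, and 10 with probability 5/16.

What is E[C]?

E[C] = Σ c·P(C=c)
 = 2·1/4 + 5·3/8 + 8·1/16 + 10·5/16
 = 1/2 + 15/8 + 1/2 + 25/8
 = 6

6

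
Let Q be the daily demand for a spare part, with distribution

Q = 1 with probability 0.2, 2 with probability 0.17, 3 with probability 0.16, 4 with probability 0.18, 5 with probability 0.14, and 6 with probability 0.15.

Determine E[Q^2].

E[Q^2] = Σ q^2·P(Q=q)
 = 1·0.2 + 4·0.17 + 9·0.16 + 16·0.18 + 25·0.14 + 36·0.15
 = 0.2 + 0.68 + 1.44 + 2.88 + 3.5 + 5.4
 = 14.1

14.1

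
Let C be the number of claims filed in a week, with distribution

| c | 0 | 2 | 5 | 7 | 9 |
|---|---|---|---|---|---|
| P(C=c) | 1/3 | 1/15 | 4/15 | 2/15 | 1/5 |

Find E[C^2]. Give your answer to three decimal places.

E[C^2] = Σ c^2·P(C=c)
 = 0·1/3 + 4·1/15 + 25·4/15 + 49·2/15 + 81·1/5
 = 0 + 4/15 + 20/3 + 98/15 + 81/5
 = 89/3

29.667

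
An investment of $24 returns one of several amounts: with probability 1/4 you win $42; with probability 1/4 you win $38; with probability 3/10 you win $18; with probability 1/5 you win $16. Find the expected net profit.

4.6

E[payout] = 42·1/4 + 38·1/4 + 18·3/10 + 16·1/5
 = 21/2 + 19/2 + 27/5 + 16/5
 = 143/5
Net = 143/5 - 24 = 23/5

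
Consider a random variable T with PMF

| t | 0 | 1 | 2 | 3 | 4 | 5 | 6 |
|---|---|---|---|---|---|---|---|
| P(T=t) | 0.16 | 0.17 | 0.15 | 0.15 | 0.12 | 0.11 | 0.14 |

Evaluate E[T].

2.79

E[T] = Σ t·P(T=t)
 = 0·0.16 + 1·0.17 + 2·0.15 + 3·0.15 + 4·0.12 + 5·0.11 + 6·0.14
 = 0 + 0.17 + 0.3 + 0.45 + 0.48 + 0.55 + 0.84
 = 2.79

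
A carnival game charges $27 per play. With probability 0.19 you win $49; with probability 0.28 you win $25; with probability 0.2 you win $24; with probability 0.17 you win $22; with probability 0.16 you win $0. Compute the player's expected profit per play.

E[payout] = 49·0.19 + 25·0.28 + 24·0.2 + 22·0.17 + 0·0.16
 = 9.31 + 7 + 4.8 + 3.74 + 0
 = 24.85
Net = 24.85 - 27 = -2.15

-2.15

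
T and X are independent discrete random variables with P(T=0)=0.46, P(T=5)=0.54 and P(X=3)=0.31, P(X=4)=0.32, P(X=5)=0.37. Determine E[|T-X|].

E[|T-X|] = Σ_t Σ_x |t-x| · P(T=t)P(X=x)
 = 3·0.1426 + 4·0.1472 + 5·0.1702 + 2·0.1674 + 1·0.1728 + 0·0.1998
 = 0.4278 + 0.5888 + 0.851 + 0.3348 + 0.1728 + 0
 = 2.3752

2.3752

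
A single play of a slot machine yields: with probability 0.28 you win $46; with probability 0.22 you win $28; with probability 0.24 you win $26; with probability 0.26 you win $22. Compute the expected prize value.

31

E[payout] = 46·0.28 + 28·0.22 + 26·0.24 + 22·0.26
 = 12.88 + 6.16 + 6.24 + 5.72
 = 31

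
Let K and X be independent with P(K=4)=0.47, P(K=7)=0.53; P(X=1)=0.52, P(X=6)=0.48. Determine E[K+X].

E[K+X] = Σ_k Σ_x (k+x) · P(K=k)P(X=x)
 = 5·0.2444 + 10·0.2256 + 8·0.2756 + 13·0.2544
 = 1.222 + 2.256 + 2.2048 + 3.3072
 = 8.99

8.99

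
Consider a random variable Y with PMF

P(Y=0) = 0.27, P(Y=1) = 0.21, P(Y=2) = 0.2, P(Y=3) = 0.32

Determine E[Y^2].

3.89

E[Y^2] = Σ y^2·P(Y=y)
 = 0·0.27 + 1·0.21 + 4·0.2 + 9·0.32
 = 0 + 0.21 + 0.8 + 2.88
 = 3.89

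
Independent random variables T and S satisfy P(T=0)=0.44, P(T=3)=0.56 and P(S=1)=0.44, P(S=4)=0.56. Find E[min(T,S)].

1.1872

E[min(T,S)] = Σ_t Σ_s min(t,s) · P(T=t)P(S=s)
 = 0·0.1936 + 0·0.2464 + 1·0.2464 + 3·0.3136
 = 0 + 0 + 0.2464 + 0.9408
 = 1.1872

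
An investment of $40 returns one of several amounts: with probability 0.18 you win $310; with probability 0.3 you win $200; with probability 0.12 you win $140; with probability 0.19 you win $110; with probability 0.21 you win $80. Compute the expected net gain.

130.3

E[payout] = 310·0.18 + 200·0.3 + 140·0.12 + 110·0.19 + 80·0.21
 = 55.8 + 60 + 16.8 + 20.9 + 16.8
 = 170.3
Net = 170.3 - 40 = 130.3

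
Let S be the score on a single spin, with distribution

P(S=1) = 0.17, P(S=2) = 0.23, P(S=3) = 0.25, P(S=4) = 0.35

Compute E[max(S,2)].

2.95

E[max(S,2)] = Σ max(s,2)·P(S=s)
 = 2·0.17 + 2·0.23 + 3·0.25 + 4·0.35
 = 0.34 + 0.46 + 0.75 + 1.4
 = 2.95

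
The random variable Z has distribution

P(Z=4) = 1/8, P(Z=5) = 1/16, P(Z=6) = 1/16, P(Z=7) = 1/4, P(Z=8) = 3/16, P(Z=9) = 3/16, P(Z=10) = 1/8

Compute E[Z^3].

E[Z^3] = Σ z^3·P(Z=z)
 = 64·1/8 + 125·1/16 + 216·1/16 + 343·1/4 + 512·3/16 + 729·3/16 + 1000·1/8
 = 8 + 125/16 + 27/2 + 343/4 + 96 + 2187/16 + 125
 = 1891/4

472.75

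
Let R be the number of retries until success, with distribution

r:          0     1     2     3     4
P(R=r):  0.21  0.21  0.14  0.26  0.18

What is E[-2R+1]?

E[-2R+1] = Σ (-2r+1)·P(R=r)
 = 1·0.21 + (-1)·0.21 + (-3)·0.14 + (-5)·0.26 + (-7)·0.18
 = 0.21 + (-0.21) + (-0.42) + (-1.3) + (-1.26)
 = -2.98

-2.98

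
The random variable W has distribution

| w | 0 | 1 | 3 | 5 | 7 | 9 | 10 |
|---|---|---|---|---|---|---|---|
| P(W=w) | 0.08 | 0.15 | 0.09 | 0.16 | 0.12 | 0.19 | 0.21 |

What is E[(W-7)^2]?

E[(W-7)^2] = Σ (w-7)^2·P(W=w)
 = 49·0.08 + 36·0.15 + 16·0.09 + 4·0.16 + 0·0.12 + 4·0.19 + 9·0.21
 = 3.92 + 5.4 + 1.44 + 0.64 + 0 + 0.76 + 1.89
 = 14.05

14.05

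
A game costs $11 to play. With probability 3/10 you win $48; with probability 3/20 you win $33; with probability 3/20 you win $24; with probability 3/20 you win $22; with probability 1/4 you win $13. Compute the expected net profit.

18.5

E[payout] = 48·3/10 + 33·3/20 + 24·3/20 + 22·3/20 + 13·1/4
 = 72/5 + 99/20 + 18/5 + 33/10 + 13/4
 = 59/2
Net = 59/2 - 11 = 37/2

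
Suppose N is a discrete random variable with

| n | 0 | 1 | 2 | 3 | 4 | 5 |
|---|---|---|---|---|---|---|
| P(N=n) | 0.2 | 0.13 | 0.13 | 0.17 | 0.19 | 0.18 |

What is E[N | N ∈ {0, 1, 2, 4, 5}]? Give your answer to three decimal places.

2.470

P(N ∈ {0, 1, 2, 4, 5}) = 0.2 + 0.13 + 0.13 + 0.19 + 0.18 = 0.83.
E[N | N ∈ {0, 1, 2, 4, 5}] = [0·0.2 + 1·0.13 + 2·0.13 + 4·0.19 + 5·0.18] / 0.83
 = 2.05 / 0.83
 = 205/83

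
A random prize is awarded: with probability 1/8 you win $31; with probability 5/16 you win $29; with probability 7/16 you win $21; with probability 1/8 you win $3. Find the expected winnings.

E[payout] = 31·1/8 + 29·5/16 + 21·7/16 + 3·1/8
 = 31/8 + 145/16 + 147/16 + 3/8
 = 45/2

22.5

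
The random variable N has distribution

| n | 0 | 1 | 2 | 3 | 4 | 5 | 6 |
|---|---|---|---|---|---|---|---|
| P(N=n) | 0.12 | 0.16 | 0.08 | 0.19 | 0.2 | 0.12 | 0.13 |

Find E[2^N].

17.64

E[2^N] = Σ 2^n·P(N=n)
 = 1·0.12 + 2·0.16 + 4·0.08 + 8·0.19 + 16·0.2 + 32·0.12 + 64·0.13
 = 0.12 + 0.32 + 0.32 + 1.52 + 3.2 + 3.84 + 8.32
 = 17.64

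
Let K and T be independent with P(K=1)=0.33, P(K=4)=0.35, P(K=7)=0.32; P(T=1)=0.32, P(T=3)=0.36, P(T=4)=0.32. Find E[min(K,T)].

E[min(K,T)] = Σ_k Σ_t min(k,t) · P(K=k)P(T=t)
 = 1·0.1056 + 1·0.1188 + 1·0.1056 + 1·0.112 + 3·0.126 + 4·0.112 + 1·0.1024 + 3·0.1152 + 4·0.1024
 = 0.1056 + 0.1188 + 0.1056 + 0.112 + 0.378 + 0.448 + 0.1024 + 0.3456 + 0.4096
 = 2.1256

2.1256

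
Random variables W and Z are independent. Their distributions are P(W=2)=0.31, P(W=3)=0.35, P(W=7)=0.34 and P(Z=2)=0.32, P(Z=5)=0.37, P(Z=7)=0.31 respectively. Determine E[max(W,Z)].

E[max(W,Z)] = Σ_w Σ_z max(w,z) · P(W=w)P(Z=z)
 = 2·0.0992 + 5·0.1147 + 7·0.0961 + 3·0.112 + 5·0.1295 + 7·0.1085 + 7·0.1088 + 7·0.1258 + 7·0.1054
 = 0.1984 + 0.5735 + 0.6727 + 0.336 + 0.6475 + 0.7595 + 0.7616 + 0.8806 + 0.7378
 = 5.5676

5.5676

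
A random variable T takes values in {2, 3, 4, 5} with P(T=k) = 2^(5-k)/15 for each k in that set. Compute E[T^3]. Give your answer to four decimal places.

E[T^3] = Σ t^3·P(T=t)
 = 8·8/15 + 27·4/15 + 64·2/15 + 125·1/15
 = 64/15 + 36/5 + 128/15 + 25/3
 = 85/3

28.3333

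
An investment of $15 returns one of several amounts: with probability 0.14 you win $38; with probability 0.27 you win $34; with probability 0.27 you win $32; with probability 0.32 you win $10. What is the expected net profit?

E[payout] = 38·0.14 + 34·0.27 + 32·0.27 + 10·0.32
 = 5.32 + 9.18 + 8.64 + 3.2
 = 26.34
Net = 26.34 - 15 = 11.34

11.34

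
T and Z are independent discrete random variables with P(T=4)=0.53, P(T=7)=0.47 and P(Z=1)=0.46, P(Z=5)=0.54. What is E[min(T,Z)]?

E[min(T,Z)] = Σ_t Σ_z min(t,z) · P(T=t)P(Z=z)
 = 1·0.2438 + 4·0.2862 + 1·0.2162 + 5·0.2538
 = 0.2438 + 1.1448 + 0.2162 + 1.269
 = 2.8738

2.8738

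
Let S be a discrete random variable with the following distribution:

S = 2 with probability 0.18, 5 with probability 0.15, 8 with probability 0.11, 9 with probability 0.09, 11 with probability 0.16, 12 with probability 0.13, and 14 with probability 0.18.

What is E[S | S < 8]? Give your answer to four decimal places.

P(S < 8) = 0.18 + 0.15 = 0.33.
E[S | S < 8] = [2·0.18 + 5·0.15] / 0.33
 = 1.11 / 0.33
 = 37/11

3.3636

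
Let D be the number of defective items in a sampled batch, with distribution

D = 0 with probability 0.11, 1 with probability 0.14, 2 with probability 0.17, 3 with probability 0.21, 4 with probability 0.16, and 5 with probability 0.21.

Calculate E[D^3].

43.66

E[D^3] = Σ d^3·P(D=d)
 = 0·0.11 + 1·0.14 + 8·0.17 + 27·0.21 + 64·0.16 + 125·0.21
 = 0 + 0.14 + 1.36 + 5.67 + 10.24 + 26.25
 = 43.66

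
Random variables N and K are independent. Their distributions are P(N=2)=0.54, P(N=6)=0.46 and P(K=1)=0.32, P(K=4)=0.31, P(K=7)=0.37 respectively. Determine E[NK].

15.936

E[NK] = Σ_n Σ_k nk · P(N=n)P(K=k)
 = 2·0.1728 + 8·0.1674 + 14·0.1998 + 6·0.1472 + 24·0.1426 + 42·0.1702
 = 0.3456 + 1.3392 + 2.7972 + 0.8832 + 3.4224 + 7.1484
 = 15.936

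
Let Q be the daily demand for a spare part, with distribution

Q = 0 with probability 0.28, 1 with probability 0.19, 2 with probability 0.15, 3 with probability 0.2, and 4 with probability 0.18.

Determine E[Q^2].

E[Q^2] = Σ q^2·P(Q=q)
 = 0·0.28 + 1·0.19 + 4·0.15 + 9·0.2 + 16·0.18
 = 0 + 0.19 + 0.6 + 1.8 + 2.88
 = 5.47

5.47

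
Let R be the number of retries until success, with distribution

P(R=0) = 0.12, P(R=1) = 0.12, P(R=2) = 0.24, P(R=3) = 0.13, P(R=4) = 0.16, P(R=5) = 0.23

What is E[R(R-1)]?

7.78

E[R(R-1)] = Σ r(r-1)·P(R=r)
 = 0·0.12 + 0·0.12 + 2·0.24 + 6·0.13 + 12·0.16 + 20·0.23
 = 0 + 0 + 0.48 + 0.78 + 1.92 + 4.6
 = 7.78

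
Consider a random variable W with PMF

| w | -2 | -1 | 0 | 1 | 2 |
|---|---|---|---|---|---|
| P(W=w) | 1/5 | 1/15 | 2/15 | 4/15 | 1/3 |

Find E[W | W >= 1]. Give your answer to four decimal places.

P(W >= 1) = 4/15 + 1/3 = 3/5.
E[W | W >= 1] = [1·4/15 + 2·1/3] / (3/5)
 = 14/15 / (3/5)
 = 14/9

1.5556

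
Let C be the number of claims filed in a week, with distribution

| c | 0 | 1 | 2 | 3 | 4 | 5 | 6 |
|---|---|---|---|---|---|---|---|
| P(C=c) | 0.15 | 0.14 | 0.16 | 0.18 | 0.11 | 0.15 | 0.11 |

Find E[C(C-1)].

E[C(C-1)] = Σ c(c-1)·P(C=c)
 = 0·0.15 + 0·0.14 + 2·0.16 + 6·0.18 + 12·0.11 + 20·0.15 + 30·0.11
 = 0 + 0 + 0.32 + 1.08 + 1.32 + 3 + 3.3
 = 9.02

9.02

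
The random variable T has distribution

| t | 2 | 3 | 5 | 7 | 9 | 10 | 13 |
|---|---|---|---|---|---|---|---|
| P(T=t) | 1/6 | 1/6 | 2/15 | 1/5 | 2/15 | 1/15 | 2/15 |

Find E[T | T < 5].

P(T < 5) = 1/6 + 1/6 = 1/3.
E[T | T < 5] = [2·1/6 + 3·1/6] / (1/3)
 = 5/6 / (1/3)
 = 5/2

2.5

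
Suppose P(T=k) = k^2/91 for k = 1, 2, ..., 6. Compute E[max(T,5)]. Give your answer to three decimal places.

E[max(T,5)] = Σ max(t,5)·P(T=t)
 = 5·1/91 + 5·4/91 + 5·9/91 + 5·16/91 + 5·25/91 + 6·36/91
 = 5/91 + 20/91 + 45/91 + 80/91 + 125/91 + 216/91
 = 491/91

5.396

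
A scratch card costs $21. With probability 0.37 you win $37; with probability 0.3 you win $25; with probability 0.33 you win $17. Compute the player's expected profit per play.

5.8

E[payout] = 37·0.37 + 25·0.3 + 17·0.33
 = 13.69 + 7.5 + 5.61
 = 26.8
Net = 26.8 - 21 = 5.8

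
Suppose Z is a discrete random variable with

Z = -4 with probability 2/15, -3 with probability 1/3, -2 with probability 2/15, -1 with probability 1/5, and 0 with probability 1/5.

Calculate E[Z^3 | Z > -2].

P(Z > -2) = 1/5 + 1/5 = 2/5.
E[Z^3 | Z > -2] = [(-1)·1/5 + 0·1/5] / (2/5)
 = -1/5 / (2/5)
 = -1/2

-0.5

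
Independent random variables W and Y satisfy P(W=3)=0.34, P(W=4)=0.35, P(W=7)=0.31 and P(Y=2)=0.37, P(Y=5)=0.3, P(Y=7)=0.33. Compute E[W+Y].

9.14

E[W+Y] = Σ_w Σ_y (w+y) · P(W=w)P(Y=y)
 = 5·0.1258 + 8·0.102 + 10·0.1122 + 6·0.1295 + 9·0.105 + 11·0.1155 + 9·0.1147 + 12·0.093 + 14·0.1023
 = 0.629 + 0.816 + 1.122 + 0.777 + 0.945 + 1.2705 + 1.0323 + 1.116 + 1.4322
 = 9.14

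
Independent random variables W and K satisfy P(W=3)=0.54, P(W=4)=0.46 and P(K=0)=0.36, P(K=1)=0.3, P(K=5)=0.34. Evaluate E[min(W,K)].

1.4764

E[min(W,K)] = Σ_w Σ_k min(w,k) · P(W=w)P(K=k)
 = 0·0.1944 + 1·0.162 + 3·0.1836 + 0·0.1656 + 1·0.138 + 4·0.1564
 = 0 + 0.162 + 0.5508 + 0 + 0.138 + 0.6256
 = 1.4764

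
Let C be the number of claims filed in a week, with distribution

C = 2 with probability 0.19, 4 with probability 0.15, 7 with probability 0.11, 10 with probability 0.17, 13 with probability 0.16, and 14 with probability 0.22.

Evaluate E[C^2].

95.71

E[C^2] = Σ c^2·P(C=c)
 = 4·0.19 + 16·0.15 + 49·0.11 + 100·0.17 + 169·0.16 + 196·0.22
 = 0.76 + 2.4 + 5.39 + 17 + 27.04 + 43.12
 = 95.71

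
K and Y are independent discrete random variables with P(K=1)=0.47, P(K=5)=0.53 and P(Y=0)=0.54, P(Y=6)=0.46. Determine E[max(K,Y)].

4.4448

E[max(K,Y)] = Σ_k Σ_y max(k,y) · P(K=k)P(Y=y)
 = 1·0.2538 + 6·0.2162 + 5·0.2862 + 6·0.2438
 = 0.2538 + 1.2972 + 1.431 + 1.4628
 = 4.4448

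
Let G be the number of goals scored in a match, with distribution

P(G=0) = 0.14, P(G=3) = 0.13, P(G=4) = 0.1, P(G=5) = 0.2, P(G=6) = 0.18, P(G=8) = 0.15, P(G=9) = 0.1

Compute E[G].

4.97

E[G] = Σ g·P(G=g)
 = 0·0.14 + 3·0.13 + 4·0.1 + 5·0.2 + 6·0.18 + 8·0.15 + 9·0.1
 = 0 + 0.39 + 0.4 + 1 + 1.08 + 1.2 + 0.9
 = 4.97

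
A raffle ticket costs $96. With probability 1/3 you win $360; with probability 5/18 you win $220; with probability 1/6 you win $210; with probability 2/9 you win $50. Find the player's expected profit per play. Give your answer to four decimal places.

E[payout] = 360·1/3 + 220·5/18 + 210·1/6 + 50·2/9
 = 120 + 550/9 + 35 + 100/9
 = 2045/9
Net = 2045/9 - 96 = 1181/9

131.2222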